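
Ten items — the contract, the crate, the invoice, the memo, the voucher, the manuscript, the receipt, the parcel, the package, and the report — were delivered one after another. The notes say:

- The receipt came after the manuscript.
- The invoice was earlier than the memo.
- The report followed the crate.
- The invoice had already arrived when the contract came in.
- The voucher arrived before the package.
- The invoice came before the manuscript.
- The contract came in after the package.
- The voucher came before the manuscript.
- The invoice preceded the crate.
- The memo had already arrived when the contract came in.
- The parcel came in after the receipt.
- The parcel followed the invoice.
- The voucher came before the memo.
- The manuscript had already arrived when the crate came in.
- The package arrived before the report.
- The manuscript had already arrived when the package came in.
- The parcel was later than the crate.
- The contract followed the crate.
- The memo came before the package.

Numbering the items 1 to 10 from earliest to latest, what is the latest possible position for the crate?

The crate must come before the contract, the parcel, and the report — 3 items forced after it.
Everything else can be placed before the crate in some valid order, so the crate can sit as late as position 10 − 3 = 7.

7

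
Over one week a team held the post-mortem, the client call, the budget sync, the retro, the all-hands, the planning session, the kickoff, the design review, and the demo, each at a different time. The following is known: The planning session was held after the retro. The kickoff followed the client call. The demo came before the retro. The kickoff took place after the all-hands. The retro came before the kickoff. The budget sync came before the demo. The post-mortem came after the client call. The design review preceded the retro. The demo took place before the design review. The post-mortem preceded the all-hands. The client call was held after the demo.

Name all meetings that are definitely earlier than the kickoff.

the all-hands, the budget sync, the client call, the demo, the design review, the post-mortem, the retro

Directly stated before the kickoff: the all-hands, the client call, and the retro.
The budget sync reaches the kickoff via the budget sync → the demo → the client call → the kickoff.
The demo reaches the kickoff via the demo → the client call → the kickoff.
The design review reaches the kickoff via the design review → the retro → the kickoff.
Likewise the post-mortem reaches the kickoff by chaining the stated constraints.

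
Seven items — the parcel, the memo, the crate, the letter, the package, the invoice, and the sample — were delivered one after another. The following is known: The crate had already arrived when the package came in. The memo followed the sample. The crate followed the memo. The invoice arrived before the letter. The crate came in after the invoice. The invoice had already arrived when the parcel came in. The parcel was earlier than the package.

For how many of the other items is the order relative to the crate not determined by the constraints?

2

Forced before the crate: the invoice, the memo, and the sample; forced after the crate: the package.
That leaves the letter and the parcel with no forced order relative to the crate — 2.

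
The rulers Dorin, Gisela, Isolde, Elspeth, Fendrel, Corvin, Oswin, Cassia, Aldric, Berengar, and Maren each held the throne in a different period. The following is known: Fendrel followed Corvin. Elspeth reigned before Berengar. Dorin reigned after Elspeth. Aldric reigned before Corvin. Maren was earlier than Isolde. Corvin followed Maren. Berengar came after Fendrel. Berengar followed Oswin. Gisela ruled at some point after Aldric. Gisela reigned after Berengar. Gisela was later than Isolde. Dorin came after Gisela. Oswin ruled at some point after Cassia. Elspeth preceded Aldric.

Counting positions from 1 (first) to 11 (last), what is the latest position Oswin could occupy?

Oswin must come before Berengar, Dorin, and Gisela — 3 rulers forced after them.
Everything else can be placed before Oswin in some valid order, so Oswin can sit as late as position 11 − 3 = 8.

8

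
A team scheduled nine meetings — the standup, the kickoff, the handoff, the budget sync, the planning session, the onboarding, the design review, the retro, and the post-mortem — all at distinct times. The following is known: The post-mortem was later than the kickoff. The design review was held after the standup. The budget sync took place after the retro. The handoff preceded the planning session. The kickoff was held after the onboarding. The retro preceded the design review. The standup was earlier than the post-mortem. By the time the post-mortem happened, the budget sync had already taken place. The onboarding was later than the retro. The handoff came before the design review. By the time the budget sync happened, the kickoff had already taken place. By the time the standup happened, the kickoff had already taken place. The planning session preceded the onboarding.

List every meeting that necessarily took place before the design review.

Directly stated before the design review: the handoff, the retro, and the standup.
The kickoff reaches the design review via the kickoff → the standup → the design review.
The onboarding reaches the design review via the onboarding → the kickoff → the standup → the design review.
The planning session reaches the design review via the planning session → the onboarding → the kickoff → the standup → the design review.

the handoff, the kickoff, the onboarding, the planning session, the retro, the standup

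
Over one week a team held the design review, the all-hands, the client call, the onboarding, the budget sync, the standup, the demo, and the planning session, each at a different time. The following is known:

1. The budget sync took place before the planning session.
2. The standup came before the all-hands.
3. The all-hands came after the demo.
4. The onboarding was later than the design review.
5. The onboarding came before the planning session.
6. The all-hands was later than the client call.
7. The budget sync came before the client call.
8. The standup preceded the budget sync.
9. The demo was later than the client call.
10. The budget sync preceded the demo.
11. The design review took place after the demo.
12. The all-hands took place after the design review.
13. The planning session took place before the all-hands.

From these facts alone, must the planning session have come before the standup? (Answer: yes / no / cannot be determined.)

Tracing the constraints gives the standup → the budget sync → the planning session, so the standup must come before the planning session.
That means the planning session cannot be before the standup.

no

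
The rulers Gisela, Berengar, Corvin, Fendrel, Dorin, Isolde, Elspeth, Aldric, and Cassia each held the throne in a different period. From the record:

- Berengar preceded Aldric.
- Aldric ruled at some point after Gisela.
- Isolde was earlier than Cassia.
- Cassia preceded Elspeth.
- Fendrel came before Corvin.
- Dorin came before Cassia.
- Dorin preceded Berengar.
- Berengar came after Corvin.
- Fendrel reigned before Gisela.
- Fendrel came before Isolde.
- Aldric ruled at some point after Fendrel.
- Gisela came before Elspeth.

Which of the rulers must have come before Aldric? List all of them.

Directly stated before Aldric: Berengar, Fendrel, and Gisela.
Corvin reaches Aldric via Corvin → Berengar → Aldric.
Dorin reaches Aldric via Dorin → Berengar → Aldric.
No chain forces Isolde (or any of the others) ahead of Aldric.

Berengar, Corvin, Dorin, Fendrel, Gisela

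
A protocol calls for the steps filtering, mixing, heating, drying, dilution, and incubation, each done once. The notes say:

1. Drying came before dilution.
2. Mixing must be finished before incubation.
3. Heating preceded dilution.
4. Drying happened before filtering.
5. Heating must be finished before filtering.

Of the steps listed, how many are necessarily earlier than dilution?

2

Directly stated before dilution: drying and heating.
That's drying and heating — 2 in all.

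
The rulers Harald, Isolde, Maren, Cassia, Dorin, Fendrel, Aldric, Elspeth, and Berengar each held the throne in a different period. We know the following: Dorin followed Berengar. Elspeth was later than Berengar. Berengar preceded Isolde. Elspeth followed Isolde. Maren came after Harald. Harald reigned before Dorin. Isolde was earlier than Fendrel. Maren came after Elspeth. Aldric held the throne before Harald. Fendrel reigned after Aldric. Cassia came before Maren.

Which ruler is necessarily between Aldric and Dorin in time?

Tracing the constraints gives Aldric → Harald → Dorin, so Harald sits after Aldric and before Dorin.
No other ruler is forced both after Aldric and before Dorin.

Harald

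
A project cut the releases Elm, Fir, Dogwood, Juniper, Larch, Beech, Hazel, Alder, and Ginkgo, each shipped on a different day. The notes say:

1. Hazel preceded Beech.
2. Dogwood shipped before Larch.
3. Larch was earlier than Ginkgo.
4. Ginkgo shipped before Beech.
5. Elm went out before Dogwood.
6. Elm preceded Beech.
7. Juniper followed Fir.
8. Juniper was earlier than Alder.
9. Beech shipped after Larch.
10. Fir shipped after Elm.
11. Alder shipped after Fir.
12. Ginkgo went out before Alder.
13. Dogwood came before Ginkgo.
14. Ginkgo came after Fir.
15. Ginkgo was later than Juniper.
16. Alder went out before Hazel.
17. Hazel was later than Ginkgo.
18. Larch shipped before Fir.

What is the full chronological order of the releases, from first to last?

Elm, Dogwood, Larch, Fir, Juniper, Ginkgo, Alder, Hazel, Beech

The constraints fix every adjacent pair, so only one ordering works:
Elm → Dogwood → Larch → Fir → Juniper → Ginkgo → Alder → Hazel → Beech.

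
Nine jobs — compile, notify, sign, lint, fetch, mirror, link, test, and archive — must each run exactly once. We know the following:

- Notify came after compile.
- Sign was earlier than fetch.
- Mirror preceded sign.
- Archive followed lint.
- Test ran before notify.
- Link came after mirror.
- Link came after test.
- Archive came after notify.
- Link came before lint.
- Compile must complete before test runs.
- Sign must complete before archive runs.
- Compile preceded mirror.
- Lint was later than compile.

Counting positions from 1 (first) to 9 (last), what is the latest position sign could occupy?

7

Sign must come before archive and fetch — 2 stages forced after it.
Everything else can be placed before sign in some valid order, so sign can sit as late as position 9 − 2 = 7.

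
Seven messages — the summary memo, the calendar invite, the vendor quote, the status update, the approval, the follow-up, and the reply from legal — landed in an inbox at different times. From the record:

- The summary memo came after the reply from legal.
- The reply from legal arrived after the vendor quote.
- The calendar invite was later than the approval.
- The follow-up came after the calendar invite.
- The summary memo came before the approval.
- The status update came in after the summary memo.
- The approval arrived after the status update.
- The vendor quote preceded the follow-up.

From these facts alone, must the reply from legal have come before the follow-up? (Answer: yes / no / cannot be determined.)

yes

Chain the constraints: the reply from legal → the summary memo → the approval → the calendar invite → the follow-up. Each link is directly stated, so the reply from legal comes before the follow-up.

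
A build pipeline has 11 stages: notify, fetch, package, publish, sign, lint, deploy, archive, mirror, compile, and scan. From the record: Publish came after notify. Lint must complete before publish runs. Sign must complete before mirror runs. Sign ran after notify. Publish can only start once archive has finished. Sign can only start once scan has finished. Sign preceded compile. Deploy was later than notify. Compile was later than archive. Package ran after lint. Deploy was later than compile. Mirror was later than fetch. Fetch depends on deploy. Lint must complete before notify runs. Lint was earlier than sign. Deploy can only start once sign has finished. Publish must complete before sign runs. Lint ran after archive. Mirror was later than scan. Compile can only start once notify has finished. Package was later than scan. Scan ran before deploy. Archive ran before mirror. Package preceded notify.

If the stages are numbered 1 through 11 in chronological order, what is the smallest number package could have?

4

Archive, lint, and scan must all come before package — 3 forced predecessors.
Nothing else is forced ahead of package, so its earliest slot is position 3 + 1 = 4.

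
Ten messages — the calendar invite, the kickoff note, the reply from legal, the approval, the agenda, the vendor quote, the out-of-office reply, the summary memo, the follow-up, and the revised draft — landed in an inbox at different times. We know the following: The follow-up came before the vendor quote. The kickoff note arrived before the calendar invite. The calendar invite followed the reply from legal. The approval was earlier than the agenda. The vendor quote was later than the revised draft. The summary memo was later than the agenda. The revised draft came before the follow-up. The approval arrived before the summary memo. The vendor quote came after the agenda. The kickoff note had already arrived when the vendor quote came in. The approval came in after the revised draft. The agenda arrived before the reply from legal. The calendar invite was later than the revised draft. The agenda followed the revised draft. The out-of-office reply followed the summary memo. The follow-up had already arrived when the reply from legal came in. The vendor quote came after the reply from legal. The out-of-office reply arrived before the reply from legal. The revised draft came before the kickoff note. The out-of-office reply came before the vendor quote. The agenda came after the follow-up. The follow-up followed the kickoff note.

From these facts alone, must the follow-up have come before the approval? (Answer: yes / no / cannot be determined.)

cannot be determined

No chain of stated constraints runs from the follow-up to the approval, and none runs from the approval to the follow-up either.
So the relative order of the follow-up and the approval is not fixed by the given facts.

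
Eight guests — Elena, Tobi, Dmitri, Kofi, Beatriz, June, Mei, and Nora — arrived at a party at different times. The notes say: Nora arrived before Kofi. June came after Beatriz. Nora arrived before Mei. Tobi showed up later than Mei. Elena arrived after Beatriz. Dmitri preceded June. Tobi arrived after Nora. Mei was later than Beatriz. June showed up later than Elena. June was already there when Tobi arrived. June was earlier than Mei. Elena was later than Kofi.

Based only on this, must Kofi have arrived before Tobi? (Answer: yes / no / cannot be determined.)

yes

Chain the constraints: Kofi → Elena → June → Tobi. Each link is directly stated, so Kofi comes before Tobi.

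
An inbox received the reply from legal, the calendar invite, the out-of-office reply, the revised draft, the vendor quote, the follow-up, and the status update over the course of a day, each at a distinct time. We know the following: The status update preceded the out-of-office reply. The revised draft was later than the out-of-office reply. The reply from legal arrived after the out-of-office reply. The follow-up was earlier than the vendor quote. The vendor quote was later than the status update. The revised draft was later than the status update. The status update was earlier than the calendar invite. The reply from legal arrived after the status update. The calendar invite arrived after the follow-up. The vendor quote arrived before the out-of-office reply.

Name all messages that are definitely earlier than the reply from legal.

Directly stated before the reply from legal: the out-of-office reply and the status update.
The follow-up reaches the reply from legal via the follow-up → the vendor quote → the out-of-office reply → the reply from legal.
The vendor quote reaches the reply from legal via the vendor quote → the out-of-office reply → the reply from legal.
No chain forces the revised draft (or any of the others) ahead of the reply from legal.

the follow-up, the out-of-office reply, the status update, the vendor quote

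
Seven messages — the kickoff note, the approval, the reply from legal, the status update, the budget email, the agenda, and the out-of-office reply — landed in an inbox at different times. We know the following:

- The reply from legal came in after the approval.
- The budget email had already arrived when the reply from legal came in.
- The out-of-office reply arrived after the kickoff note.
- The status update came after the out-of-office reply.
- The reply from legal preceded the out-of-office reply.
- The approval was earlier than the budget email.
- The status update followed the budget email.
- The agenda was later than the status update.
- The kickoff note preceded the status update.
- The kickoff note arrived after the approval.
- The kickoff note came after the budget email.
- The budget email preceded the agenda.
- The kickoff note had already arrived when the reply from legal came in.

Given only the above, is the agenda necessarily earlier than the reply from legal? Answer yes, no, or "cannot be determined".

Tracing the constraints gives the reply from legal → the out-of-office reply → the status update → the agenda, so the reply from legal must come before the agenda.
That means the agenda cannot be before the reply from legal.

no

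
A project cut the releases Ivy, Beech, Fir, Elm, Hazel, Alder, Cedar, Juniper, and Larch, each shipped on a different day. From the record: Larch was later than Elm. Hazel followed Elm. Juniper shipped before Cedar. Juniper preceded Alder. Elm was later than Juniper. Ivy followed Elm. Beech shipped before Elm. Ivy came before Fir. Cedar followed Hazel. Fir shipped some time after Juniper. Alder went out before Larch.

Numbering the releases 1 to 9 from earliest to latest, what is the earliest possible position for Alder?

2

Juniper must come before Alder — 1 forced predecessor.
Nothing else is forced ahead of Alder, so its earliest slot is position 1 + 1 = 2.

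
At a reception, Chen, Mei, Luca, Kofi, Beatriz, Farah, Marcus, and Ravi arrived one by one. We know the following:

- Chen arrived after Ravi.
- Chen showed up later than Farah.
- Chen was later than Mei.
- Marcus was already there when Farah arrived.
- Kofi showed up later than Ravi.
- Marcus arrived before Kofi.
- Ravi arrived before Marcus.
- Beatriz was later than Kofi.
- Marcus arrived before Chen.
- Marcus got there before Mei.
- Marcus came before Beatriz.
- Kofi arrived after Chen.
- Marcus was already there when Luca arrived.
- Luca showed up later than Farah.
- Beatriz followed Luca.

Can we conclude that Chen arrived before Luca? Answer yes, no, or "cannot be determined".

cannot be determined

No chain of stated constraints runs from Chen to Luca, and none runs from Luca to Chen either.
So the relative order of Chen and Luca is not fixed by the given facts.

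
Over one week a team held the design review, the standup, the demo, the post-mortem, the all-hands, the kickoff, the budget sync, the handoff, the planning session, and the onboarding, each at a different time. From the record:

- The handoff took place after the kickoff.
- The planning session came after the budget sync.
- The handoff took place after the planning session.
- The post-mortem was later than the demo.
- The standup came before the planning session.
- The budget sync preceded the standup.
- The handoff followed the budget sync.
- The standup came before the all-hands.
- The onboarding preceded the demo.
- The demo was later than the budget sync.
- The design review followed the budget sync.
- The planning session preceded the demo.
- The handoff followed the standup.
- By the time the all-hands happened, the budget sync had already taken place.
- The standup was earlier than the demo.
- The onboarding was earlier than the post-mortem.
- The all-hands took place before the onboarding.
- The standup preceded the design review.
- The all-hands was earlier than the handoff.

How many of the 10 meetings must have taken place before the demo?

5

Directly stated before the demo: the budget sync, the onboarding, the planning session, and the standup.
The all-hands reaches the demo via the all-hands → the onboarding → the demo.
That's the all-hands, the budget sync, the onboarding, the planning session, and the standup — 5 in all.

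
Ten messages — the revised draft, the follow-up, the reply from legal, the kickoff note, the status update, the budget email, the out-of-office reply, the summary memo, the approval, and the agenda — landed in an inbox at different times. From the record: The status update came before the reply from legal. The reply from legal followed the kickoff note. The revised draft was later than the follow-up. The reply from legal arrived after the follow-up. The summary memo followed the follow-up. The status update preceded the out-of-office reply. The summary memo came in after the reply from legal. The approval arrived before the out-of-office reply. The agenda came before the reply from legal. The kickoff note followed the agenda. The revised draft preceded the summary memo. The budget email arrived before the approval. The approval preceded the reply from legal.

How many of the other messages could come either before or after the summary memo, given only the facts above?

Forced before the summary memo: the agenda, the approval, the budget email, the follow-up, the kickoff note, the reply from legal, the revised draft, and the status update.
That leaves the out-of-office reply with no forced order relative to the summary memo — 1.

1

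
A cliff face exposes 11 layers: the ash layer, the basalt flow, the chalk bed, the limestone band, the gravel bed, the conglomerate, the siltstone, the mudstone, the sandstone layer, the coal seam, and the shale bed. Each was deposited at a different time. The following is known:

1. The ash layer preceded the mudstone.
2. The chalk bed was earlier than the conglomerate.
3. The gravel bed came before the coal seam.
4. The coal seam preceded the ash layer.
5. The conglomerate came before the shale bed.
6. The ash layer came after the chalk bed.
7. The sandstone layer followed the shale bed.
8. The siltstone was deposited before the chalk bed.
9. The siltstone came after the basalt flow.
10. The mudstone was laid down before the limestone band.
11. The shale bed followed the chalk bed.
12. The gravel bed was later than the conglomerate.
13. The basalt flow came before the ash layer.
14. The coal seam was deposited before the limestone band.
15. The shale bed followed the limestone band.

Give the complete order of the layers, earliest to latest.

The constraints fix every adjacent pair, so only one ordering works:
the basalt flow → the siltstone → the chalk bed → the conglomerate → the gravel bed → the coal seam → the ash layer → the mudstone → the limestone band → the shale bed → the sandstone layer.

the basalt flow, the siltstone, the chalk bed, the conglomerate, the gravel bed, the coal seam, the ash layer, the mudstone, the limestone band, the shale bed, the sandstone layer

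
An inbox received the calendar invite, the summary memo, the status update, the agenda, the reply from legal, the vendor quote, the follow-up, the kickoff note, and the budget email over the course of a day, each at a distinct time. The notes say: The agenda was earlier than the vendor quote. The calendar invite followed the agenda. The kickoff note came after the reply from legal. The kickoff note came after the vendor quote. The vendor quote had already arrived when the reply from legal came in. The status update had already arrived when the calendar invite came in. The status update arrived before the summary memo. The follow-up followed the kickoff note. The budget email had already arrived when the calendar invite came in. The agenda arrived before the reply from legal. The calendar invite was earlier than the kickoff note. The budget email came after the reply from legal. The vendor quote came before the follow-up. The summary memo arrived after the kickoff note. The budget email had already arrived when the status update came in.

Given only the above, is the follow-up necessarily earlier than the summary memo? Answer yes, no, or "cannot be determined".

cannot be determined

No chain of stated constraints runs from the follow-up to the summary memo, and none runs from the summary memo to the follow-up either.
So the relative order of the follow-up and the summary memo is not fixed by the given facts.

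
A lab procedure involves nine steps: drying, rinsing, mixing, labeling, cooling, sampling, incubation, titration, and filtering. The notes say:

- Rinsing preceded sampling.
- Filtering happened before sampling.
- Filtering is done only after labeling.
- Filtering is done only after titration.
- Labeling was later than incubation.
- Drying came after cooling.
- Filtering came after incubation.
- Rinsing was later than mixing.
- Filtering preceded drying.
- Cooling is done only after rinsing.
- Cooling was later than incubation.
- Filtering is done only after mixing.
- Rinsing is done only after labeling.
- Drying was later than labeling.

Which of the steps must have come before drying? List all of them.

Directly stated before drying: cooling, filtering, and labeling.
Incubation reaches drying via incubation → filtering → drying.
Mixing reaches drying via mixing → filtering → drying.
Rinsing reaches drying via rinsing → cooling → drying.
Likewise titration reaches drying by chaining the stated constraints.
No chain forces sampling ahead of drying.

cooling, filtering, incubation, labeling, mixing, rinsing, titration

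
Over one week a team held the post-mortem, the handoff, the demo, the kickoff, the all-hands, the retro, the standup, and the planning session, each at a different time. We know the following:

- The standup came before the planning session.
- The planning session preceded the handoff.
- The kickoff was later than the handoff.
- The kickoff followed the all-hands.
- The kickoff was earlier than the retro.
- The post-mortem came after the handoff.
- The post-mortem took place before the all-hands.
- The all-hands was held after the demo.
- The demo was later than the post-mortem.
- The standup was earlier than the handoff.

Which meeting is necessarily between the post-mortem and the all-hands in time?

Tracing the constraints gives the post-mortem → the demo → the all-hands, so the demo sits after the post-mortem and before the all-hands.
No other meeting is forced both after the post-mortem and before the all-hands.

the demo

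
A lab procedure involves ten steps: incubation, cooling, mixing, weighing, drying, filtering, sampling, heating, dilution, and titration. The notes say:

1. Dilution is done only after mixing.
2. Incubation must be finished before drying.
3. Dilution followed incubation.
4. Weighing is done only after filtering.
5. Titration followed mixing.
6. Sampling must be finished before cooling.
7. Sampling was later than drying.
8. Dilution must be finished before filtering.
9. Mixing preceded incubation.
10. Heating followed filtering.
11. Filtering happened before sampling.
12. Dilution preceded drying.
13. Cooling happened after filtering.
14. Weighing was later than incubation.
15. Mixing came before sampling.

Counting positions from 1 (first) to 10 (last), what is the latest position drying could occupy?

Drying must come before cooling and sampling — 2 steps forced after it.
Everything else can be placed before drying in some valid order, so drying can sit as late as position 10 − 2 = 8.

8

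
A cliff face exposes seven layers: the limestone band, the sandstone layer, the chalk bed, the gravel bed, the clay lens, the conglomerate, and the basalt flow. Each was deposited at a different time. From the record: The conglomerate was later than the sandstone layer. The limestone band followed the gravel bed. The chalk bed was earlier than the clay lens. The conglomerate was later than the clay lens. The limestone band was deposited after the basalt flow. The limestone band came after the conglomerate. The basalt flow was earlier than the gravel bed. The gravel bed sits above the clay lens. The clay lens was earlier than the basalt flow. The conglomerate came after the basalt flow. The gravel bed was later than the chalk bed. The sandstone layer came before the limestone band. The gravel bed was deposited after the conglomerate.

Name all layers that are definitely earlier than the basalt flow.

the chalk bed, the clay lens

Directly stated before the basalt flow: the clay lens.
The chalk bed reaches the basalt flow via the chalk bed → the clay lens → the basalt flow.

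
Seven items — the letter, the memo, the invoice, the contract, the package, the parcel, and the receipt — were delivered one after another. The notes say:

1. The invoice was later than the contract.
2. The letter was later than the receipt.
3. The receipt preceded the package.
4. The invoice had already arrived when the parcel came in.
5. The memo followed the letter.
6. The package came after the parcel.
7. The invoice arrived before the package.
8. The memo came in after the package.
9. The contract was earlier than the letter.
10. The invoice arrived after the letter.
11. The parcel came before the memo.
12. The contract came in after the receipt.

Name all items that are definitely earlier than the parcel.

the contract, the invoice, the letter, the receipt

Directly stated before the parcel: the invoice.
The contract reaches the parcel via the contract → the invoice → the parcel.
The letter reaches the parcel via the letter → the invoice → the parcel.
The receipt reaches the parcel via the receipt → the letter → the invoice → the parcel.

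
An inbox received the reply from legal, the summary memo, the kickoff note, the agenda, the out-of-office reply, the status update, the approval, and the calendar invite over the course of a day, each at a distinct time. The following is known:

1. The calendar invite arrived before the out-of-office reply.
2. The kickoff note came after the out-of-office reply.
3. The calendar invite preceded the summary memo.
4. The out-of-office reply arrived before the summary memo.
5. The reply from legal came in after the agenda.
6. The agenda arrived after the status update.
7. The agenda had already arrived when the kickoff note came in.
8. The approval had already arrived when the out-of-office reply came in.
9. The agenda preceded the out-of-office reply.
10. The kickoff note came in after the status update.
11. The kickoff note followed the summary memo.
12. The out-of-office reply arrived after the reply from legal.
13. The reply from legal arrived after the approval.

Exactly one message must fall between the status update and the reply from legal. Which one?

Tracing the constraints gives the status update → the agenda → the reply from legal, so the agenda sits after the status update and before the reply from legal.
No other message is forced both after the status update and before the reply from legal.

the agenda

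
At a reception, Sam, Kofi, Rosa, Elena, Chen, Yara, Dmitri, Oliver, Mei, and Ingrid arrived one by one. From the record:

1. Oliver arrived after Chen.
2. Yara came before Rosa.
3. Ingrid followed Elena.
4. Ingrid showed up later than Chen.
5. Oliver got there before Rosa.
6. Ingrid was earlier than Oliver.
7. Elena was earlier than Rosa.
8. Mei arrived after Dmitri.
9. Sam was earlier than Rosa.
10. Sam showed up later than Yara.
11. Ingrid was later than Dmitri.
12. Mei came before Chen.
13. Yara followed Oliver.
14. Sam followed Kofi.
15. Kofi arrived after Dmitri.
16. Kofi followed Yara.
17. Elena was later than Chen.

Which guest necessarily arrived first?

Dmitri

Dmitri has a chain of constraints placing them before every other guest, so Dmitri must be first.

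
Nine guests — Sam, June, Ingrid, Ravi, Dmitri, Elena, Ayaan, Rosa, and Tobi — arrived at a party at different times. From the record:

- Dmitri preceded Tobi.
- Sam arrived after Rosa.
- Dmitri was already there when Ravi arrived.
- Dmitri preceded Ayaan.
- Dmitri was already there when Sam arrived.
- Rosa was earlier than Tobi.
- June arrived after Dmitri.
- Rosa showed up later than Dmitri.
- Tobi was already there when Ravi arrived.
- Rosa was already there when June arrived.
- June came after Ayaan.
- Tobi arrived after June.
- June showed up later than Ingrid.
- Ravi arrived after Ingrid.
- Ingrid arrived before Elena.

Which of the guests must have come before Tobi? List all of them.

Ayaan, Dmitri, Ingrid, June, Rosa

Directly stated before Tobi: Dmitri, June, and Rosa.
Ayaan reaches Tobi via Ayaan → June → Tobi.
Ingrid reaches Tobi via Ingrid → June → Tobi.
No chain forces Elena (or any of the others) ahead of Tobi.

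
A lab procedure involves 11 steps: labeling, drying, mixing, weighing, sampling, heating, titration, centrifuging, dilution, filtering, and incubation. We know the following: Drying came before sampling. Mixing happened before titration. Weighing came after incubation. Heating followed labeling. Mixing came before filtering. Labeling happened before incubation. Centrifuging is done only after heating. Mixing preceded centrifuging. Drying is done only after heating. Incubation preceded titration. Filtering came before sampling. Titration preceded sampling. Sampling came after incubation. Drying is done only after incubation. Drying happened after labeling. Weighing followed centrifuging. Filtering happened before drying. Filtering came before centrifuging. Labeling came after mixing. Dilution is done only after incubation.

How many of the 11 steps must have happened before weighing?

6

Directly stated before weighing: centrifuging and incubation.
Filtering reaches weighing via filtering → centrifuging → weighing.
Heating reaches weighing via heating → centrifuging → weighing.
Labeling reaches weighing via labeling → incubation → weighing.
Likewise mixing reaches weighing by chaining the stated constraints.
No chain forces dilution (or any of the others) ahead of weighing.
That's centrifuging, filtering, heating, incubation, labeling, and mixing — 6 in all.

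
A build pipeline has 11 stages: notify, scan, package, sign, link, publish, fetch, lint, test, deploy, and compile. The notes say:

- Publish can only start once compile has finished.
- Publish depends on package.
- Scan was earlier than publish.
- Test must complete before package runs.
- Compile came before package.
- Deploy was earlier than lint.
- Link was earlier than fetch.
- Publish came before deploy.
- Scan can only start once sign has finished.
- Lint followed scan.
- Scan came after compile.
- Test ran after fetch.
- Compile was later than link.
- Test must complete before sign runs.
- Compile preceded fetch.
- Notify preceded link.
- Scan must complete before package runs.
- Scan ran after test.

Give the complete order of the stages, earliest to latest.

The constraints fix every adjacent pair, so only one ordering works:
notify → link → compile → fetch → test → sign → scan → package → publish → deploy → lint.

notify, link, compile, fetch, test, sign, scan, package, publish, deploy, lint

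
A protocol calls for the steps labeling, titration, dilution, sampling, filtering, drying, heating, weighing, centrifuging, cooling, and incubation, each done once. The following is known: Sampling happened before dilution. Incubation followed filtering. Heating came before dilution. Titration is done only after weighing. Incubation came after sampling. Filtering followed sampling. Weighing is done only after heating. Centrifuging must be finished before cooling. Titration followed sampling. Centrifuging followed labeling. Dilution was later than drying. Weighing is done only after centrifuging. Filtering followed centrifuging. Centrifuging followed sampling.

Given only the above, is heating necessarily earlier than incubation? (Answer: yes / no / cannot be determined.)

cannot be determined

No chain of stated constraints runs from heating to incubation, and none runs from incubation to heating either.
So the relative order of heating and incubation is not fixed by the given facts.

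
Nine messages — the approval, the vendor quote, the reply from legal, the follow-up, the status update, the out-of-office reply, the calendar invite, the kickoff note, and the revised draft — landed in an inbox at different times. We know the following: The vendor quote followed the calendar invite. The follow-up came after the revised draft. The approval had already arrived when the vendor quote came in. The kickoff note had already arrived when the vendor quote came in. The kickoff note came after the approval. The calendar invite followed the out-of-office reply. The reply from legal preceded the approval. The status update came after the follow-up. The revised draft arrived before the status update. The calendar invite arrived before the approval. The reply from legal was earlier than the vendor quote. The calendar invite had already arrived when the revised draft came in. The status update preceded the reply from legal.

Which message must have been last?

the vendor quote

Every other message has a chain of constraints placing it before the vendor quote, so the vendor quote is last.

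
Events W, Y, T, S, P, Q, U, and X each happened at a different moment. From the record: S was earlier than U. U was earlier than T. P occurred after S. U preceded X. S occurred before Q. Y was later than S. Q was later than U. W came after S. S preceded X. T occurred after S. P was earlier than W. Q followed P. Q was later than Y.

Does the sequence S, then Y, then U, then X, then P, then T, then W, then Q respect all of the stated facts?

Check each stated constraint against the proposed order — e.g. S is ahead of W; S is ahead of Q. Every pair is in the required order; nothing is violated.

yes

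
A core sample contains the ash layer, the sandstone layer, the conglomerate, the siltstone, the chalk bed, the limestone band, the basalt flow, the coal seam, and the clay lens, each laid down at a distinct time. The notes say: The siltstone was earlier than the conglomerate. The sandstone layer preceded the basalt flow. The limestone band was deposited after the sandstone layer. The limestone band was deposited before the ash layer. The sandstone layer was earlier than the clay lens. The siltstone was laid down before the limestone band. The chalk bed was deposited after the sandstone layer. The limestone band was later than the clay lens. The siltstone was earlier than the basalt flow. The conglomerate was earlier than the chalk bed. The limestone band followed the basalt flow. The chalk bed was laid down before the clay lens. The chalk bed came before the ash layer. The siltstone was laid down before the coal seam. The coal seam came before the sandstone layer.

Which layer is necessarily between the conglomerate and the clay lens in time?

the chalk bed

Tracing the constraints gives the conglomerate → the chalk bed → the clay lens, so the chalk bed sits after the conglomerate and before the clay lens.
No other layer is forced both after the conglomerate and before the clay lens.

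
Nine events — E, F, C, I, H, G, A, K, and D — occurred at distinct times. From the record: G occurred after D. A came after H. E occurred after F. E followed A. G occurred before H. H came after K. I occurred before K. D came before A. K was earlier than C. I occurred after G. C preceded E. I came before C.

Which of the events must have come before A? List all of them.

D, G, H, I, K

Directly stated before A: D and H.
G reaches A via G → H → A.
I reaches A via I → K → H → A.
K reaches A via K → H → A.
No chain forces F (or any of the others) ahead of A.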